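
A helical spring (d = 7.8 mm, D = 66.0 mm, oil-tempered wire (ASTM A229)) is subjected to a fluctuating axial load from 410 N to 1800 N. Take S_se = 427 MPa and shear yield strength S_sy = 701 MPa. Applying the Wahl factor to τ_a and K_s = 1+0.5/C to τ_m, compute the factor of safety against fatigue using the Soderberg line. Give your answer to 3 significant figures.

C = D/d = 66.0/7.8 = 8.4615; K_W = (4C−1)/(4C−4)+0.615/C = 1.1732; K_s = 1+0.5/C = 1.0591
F_a = (F_max−F_min)/2 = 695 N; F_m = (F_max+F_min)/2 = 1105 N
τ_a = K_W·8F_aD/(πd³) = 1.1732 × 246.14 = 288.77 MPa
τ_m = K_s·8F_mD/(πd³) = 1.0591 × 391.35 = 414.47 MPa
Soderberg: 1/n_f = τ_a/S_se + τ_m/S_sy = 288.77/427 + 414.47/701 = 0.67628 + 0.59126 = 1.2675
n_f = 1/1.2675 = 0.7889

0.789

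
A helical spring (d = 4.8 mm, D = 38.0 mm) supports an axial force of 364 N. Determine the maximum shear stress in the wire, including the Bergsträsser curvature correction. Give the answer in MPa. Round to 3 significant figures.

374 MPa

Spring index C = D/d = 38.0/4.8 = 7.9167
K_B = (4C+2)/(4C−3) = 33.667/28.667 = 1.1744
τ₀ = 8FD/(πd³) = 8·364·38.0/(π·4.8³) = 110656/347.44 = 318.49 MPa
τ_max = K·τ₀ = 1.1744 × 318.49 = 374.05 MPa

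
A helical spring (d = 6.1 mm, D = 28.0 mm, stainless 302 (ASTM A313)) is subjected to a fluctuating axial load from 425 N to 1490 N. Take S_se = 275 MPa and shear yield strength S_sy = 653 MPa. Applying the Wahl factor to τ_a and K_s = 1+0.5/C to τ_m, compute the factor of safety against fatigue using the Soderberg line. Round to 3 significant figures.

0.753

C = D/d = 28.0/6.1 = 4.5902; K_W = (4C−1)/(4C−4)+0.615/C = 1.3429; K_s = 1+0.5/C = 1.1089
F_a = (F_max−F_min)/2 = 532.5 N; F_m = (F_max+F_min)/2 = 957.5 N
τ_a = K_W·8F_aD/(πd³) = 1.3429 × 167.27 = 224.63 MPa
τ_m = K_s·8F_mD/(πd³) = 1.1089 × 300.78 = 333.54 MPa
Soderberg: 1/n_f = τ_a/S_se + τ_m/S_sy = 224.63/275 + 333.54/653 = 0.81684 + 0.51078 = 1.3276
n_f = 1/1.3276 = 0.7532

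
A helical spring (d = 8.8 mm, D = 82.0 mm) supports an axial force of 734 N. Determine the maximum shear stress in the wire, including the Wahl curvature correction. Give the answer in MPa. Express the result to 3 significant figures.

260 MPa

Spring index C = D/d = 82.0/8.8 = 9.3182
K_W = (4C−1)/(4C−4) + 0.615/C = 36.273/33.273 + 0.0660 = 1.1562
τ₀ = 8FD/(πd³) = 8·734·82.0/(π·8.8³) = 481504/2140.9 = 224.91 MPa
τ_max = K·τ₀ = 1.1562 × 224.91 = 260.03 MPa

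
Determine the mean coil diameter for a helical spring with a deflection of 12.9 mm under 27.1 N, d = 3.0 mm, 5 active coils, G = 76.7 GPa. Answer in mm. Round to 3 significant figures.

Required rate k = F/δ = 27.1/12.9 = 2.1008 N/mm
D = (Gd⁴/(8N_a·k))^(1/3) = (76.7×10³·3.0⁴/(8·5·2.1008))^(1/3)
  = (73933.4)^(1/3) = 41.9708 mm

42.0 mm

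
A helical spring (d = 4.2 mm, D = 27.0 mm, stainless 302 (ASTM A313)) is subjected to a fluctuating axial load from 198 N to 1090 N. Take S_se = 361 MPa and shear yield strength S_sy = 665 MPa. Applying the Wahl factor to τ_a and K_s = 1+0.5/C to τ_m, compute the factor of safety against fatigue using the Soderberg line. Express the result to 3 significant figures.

C = D/d = 27.0/4.2 = 6.4286; K_W = (4C−1)/(4C−4)+0.615/C = 1.2338; K_s = 1+0.5/C = 1.0778
F_a = (F_max−F_min)/2 = 446 N; F_m = (F_max+F_min)/2 = 644 N
τ_a = K_W·8F_aD/(πd³) = 1.2338 × 413.9 = 510.67 MPa
τ_m = K_s·8F_mD/(πd³) = 1.0778 × 597.64 = 644.13 MPa
Soderberg: 1/n_f = τ_a/S_se + τ_m/S_sy = 510.67/361 + 644.13/665 = 1.41461 + 0.96861 = 2.3832
n_f = 1/2.3832 = 0.4196

0.420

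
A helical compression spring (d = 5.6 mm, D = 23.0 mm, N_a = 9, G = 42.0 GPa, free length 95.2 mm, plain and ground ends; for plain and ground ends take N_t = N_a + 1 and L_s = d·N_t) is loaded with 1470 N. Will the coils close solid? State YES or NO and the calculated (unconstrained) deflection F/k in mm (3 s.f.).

NO, δ = 31.2 mm

k = Gd⁴/(8D³N_a) = (42.0×10³)(5.6⁴)/(8·23.0³·9) = 47.15 N/mm
N_t = 10; L_s = 5.6·10 = 56 mm; δ_solid = L₀ − L_s = 95.2 − 56 = 39.2 mm
δ = F/k = 1470/47.15 = 31.177 mm
δ < δ_solid → spring does not go solid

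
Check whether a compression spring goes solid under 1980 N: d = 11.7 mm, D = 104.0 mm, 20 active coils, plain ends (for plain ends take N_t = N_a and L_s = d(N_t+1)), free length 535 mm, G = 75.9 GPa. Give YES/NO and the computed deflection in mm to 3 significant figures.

k = Gd⁴/(8D³N_a) = (75.9×10³)(11.7⁴)/(8·104.0³·20) = 7.9025 N/mm
N_t = 20; L_s = 11.7·21 = 245.7 mm; δ_solid = L₀ − L_s = 535 − 245.7 = 289.3 mm
δ = F/k = 1980/7.9025 = 250.55 mm
δ < δ_solid → spring does not go solid

NO, δ = 251 mm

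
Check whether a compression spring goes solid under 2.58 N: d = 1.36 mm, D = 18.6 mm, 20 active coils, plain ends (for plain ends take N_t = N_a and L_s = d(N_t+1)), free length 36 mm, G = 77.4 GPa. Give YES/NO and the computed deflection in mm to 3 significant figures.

YES, δ = 10.0 mm

k = Gd⁴/(8D³N_a) = (77.4×10³)(1.36⁴)/(8·18.6³·20) = 0.25718 N/mm
N_t = 20; L_s = 1.36·21 = 28.56 mm; δ_solid = L₀ − L_s = 36 − 28.56 = 7.44 mm
δ = F/k = 2.58/0.25718 = 10.032 mm
δ ≥ δ_solid → spring goes solid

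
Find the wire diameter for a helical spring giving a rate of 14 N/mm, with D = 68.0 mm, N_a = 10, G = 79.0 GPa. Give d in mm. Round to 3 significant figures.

8.17 mm

d = (8D³N_a·k / G)^(1/4) = (8·68.0³·10·14 / (79.0×10³))^0.25
  = (4457.8)^0.25 = 8.1711 mm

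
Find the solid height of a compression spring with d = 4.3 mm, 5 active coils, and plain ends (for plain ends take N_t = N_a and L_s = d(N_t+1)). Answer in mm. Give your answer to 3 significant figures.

25.8 mm

plain ends: N_t = N_a = 5
L_s = d·(N_t+1) = 4.3 × 6 = 25.8 mm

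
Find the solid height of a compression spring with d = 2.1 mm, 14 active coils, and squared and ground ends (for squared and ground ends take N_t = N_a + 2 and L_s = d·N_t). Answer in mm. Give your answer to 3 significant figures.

33.6 mm

squared and ground ends: N_t = N_a + 2 = 14 + 2 = 16
L_s = d·N_t = 2.1 × 16 = 33.6 mm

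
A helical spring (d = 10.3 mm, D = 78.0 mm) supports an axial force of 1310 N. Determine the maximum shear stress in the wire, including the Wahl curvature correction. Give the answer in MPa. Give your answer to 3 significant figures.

285 MPa

Spring index C = D/d = 78.0/10.3 = 7.5728
K_W = (4C−1)/(4C−4) + 0.615/C = 29.291/26.291 + 0.0812 = 1.1953
τ₀ = 8FD/(πd³) = 8·1310·78.0/(π·10.3³) = 817440/3432.9 = 238.12 MPa
τ_max = K·τ₀ = 1.1953 × 238.12 = 284.63 MPa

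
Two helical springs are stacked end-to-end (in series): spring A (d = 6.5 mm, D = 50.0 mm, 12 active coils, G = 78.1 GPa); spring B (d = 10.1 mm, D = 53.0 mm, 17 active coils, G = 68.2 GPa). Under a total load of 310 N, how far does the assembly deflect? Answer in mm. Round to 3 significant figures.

k_A = Gd⁴/(8D³N_a) = (78.1×10³)(6.5⁴)/(8·50.0³·12) = 11.618 N/mm
k_B = Gd⁴/(8D³N_a) = (68.2×10³)(10.1⁴)/(8·53.0³·17) = 35.051 N/mm
Series: 1/k_eq = 1/11.618 + 1/35.051 = 0.1146; k_eq = 8.7257 N/mm
δ = F/k_eq = 310/8.7257 = 35.527 mm

35.5 mm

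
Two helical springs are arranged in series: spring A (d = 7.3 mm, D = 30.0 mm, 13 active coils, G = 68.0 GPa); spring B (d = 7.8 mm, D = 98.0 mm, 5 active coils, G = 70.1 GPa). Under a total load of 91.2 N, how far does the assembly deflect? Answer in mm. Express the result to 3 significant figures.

14.6 mm

k_A = Gd⁴/(8D³N_a) = (68.0×10³)(7.3⁴)/(8·30.0³·13) = 68.771 N/mm
k_B = Gd⁴/(8D³N_a) = (70.1×10³)(7.8⁴)/(8·98.0³·5) = 6.8922 N/mm
Series: 1/k_eq = 1/68.771 + 1/6.8922 = 0.15963; k_eq = 6.2644 N/mm
δ = F/k_eq = 91.2/6.2644 = 14.558 mm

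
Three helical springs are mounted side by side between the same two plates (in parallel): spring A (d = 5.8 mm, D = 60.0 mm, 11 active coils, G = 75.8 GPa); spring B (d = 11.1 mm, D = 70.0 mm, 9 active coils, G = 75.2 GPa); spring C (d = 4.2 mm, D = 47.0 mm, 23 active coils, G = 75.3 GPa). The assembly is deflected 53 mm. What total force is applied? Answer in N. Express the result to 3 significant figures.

2750 N

k_A = Gd⁴/(8D³N_a) = (75.8×10³)(5.8⁴)/(8·60.0³·11) = 4.5128 N/mm
k_B = Gd⁴/(8D³N_a) = (75.2×10³)(11.1⁴)/(8·70.0³·9) = 46.226 N/mm
k_C = Gd⁴/(8D³N_a) = (75.3×10³)(4.2⁴)/(8·47.0³·23) = 1.2265 N/mm
Parallel: k_eq = 4.5128 + 46.226 + 1.2265 = 51.965 N/mm
F = k_eq·δ = 51.965·53 = 2754.1 N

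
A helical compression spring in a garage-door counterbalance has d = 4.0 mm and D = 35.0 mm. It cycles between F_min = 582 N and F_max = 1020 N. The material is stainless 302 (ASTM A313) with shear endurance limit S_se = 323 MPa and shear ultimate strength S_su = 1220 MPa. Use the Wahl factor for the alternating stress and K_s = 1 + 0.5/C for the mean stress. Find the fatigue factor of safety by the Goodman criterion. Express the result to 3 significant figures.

0.483

C = D/d = 35.0/4.0 = 8.7500; K_W = (4C−1)/(4C−4)+0.615/C = 1.1671; K_s = 1+0.5/C = 1.0571
F_a = (F_max−F_min)/2 = 219 N; F_m = (F_max+F_min)/2 = 801 N
τ_a = K_W·8F_aD/(πd³) = 1.1671 × 304.98 = 355.93 MPa
τ_m = K_s·8F_mD/(πd³) = 1.0571 × 1115.5 = 1179.2 MPa
Goodman: 1/n_f = τ_a/S_se + τ_m/S_su = 355.93/323 + 1179.2/1220 = 1.10195 + 0.96657 = 2.0685
n_f = 1/2.0685 = 0.4834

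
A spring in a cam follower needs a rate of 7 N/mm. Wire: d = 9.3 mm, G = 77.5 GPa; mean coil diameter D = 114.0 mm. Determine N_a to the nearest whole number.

N_a = Gd⁴/(8D³k) = (77.5×10³ × 9.3⁴)/(8 × 114.0³ × 7)
    = 5.7974e+08 / 8.29665e+07 = 6.988 → 7 coils

7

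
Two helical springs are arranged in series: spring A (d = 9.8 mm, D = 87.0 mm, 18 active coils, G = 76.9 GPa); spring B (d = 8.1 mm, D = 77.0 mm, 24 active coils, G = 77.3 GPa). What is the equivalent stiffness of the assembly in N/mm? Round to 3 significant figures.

2.52 N/mm

k_A = Gd⁴/(8D³N_a) = (76.9×10³)(9.8⁴)/(8·87.0³·18) = 7.4802 N/mm
k_B = Gd⁴/(8D³N_a) = (77.3×10³)(8.1⁴)/(8·77.0³·24) = 3.7962 N/mm
Series: 1/k_eq = 1/7.4802 + 1/3.7962 = 0.39711; k_eq = 2.5182 N/mm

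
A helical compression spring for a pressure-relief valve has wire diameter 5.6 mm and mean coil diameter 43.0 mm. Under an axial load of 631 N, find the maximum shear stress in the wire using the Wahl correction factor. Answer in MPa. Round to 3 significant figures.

469 MPa

Spring index C = D/d = 43.0/5.6 = 7.6786
K_W = (4C−1)/(4C−4) + 0.615/C = 29.714/26.714 + 0.0801 = 1.1924
τ₀ = 8FD/(πd³) = 8·631·43.0/(π·5.6³) = 217064/551.71 = 393.44 MPa
τ_max = K·τ₀ = 1.1924 × 393.44 = 469.13 MPa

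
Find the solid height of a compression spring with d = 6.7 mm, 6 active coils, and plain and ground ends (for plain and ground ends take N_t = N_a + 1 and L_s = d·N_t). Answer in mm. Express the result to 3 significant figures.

46.9 mm

plain and ground ends: N_t = N_a + 1 = 6 + 1 = 7
L_s = d·N_t = 6.7 × 7 = 46.9 mm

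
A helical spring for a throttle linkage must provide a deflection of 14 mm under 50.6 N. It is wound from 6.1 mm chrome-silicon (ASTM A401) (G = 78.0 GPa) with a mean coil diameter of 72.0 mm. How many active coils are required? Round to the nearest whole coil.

Required rate k = F/δ = 50.6/14 = 3.6143 N/mm
N_a = Gd⁴/(8D³k) = (78.0×10³ × 6.1⁴)/(8 × 72.0³ × 3.6143)
    = 1.07998e+08 / 1.07922e+07 = 10.01 → 10 coils

10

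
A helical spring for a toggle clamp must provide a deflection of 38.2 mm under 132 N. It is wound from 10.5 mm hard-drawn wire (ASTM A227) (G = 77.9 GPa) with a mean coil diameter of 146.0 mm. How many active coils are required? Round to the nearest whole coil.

Required rate k = F/δ = 132/38.2 = 3.4555 N/mm
N_a = Gd⁴/(8D³k) = (77.9×10³ × 10.5⁴)/(8 × 146.0³ × 3.4555)
    = 9.46879e+08 / 8.60318e+07 = 11.01 → 11 coils

11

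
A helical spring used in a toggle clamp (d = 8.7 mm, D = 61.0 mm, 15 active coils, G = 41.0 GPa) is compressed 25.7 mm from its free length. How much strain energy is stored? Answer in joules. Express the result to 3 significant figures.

k = Gd⁴/(8D³N_a) = (41.0×10³)(8.7⁴)/(8·61.0³·15) = 8.6236 N/mm
U = ½kδ² = 0.5 × 8.6236 × 25.7² = 2847.9 N·mm = 2.8479 J

2.85 J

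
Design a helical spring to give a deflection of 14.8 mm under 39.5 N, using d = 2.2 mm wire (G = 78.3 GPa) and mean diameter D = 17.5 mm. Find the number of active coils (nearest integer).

16

Required rate k = F/δ = 39.5/14.8 = 2.6689 N/mm
N_a = Gd⁴/(8D³k) = (78.3×10³ × 2.2⁴)/(8 × 17.5³ × 2.6689)
    = 1.83422e+06 / 114430 = 16.03 → 16 coils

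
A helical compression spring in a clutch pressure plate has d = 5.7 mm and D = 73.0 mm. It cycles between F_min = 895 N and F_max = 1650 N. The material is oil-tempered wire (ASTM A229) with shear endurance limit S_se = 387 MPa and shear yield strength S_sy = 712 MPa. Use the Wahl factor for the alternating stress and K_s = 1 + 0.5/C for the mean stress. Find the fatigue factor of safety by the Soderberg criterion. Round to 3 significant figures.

C = D/d = 73.0/5.7 = 12.8070; K_W = (4C−1)/(4C−4)+0.615/C = 1.1115; K_s = 1+0.5/C = 1.0390
F_a = (F_max−F_min)/2 = 377.5 N; F_m = (F_max+F_min)/2 = 1272.5 N
τ_a = K_W·8F_aD/(πd³) = 1.1115 × 378.93 = 421.19 MPa
τ_m = K_s·8F_mD/(πd³) = 1.0390 × 1277.3 = 1327.2 MPa
Soderberg: 1/n_f = τ_a/S_se + τ_m/S_sy = 421.19/387 + 1327.2/712 = 1.08835 + 1.86401 = 2.9524
n_f = 1/2.9524 = 0.3387

0.339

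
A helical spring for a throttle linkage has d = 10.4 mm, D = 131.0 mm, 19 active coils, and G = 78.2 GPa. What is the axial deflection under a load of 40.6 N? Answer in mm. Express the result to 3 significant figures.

15.2 mm

k = Gd⁴/(8D³N_a) = (78.2×10³)(10.4⁴)/(8·131.0³·19) = 2.6772 N/mm
δ = F/k = 40.6 / 2.6772 = 15.165 mm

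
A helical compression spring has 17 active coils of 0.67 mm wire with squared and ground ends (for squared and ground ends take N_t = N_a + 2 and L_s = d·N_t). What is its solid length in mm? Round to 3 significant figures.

squared and ground ends: N_t = N_a + 2 = 17 + 2 = 19
L_s = d·N_t = 0.67 × 19 = 12.73 mm

12.7 mm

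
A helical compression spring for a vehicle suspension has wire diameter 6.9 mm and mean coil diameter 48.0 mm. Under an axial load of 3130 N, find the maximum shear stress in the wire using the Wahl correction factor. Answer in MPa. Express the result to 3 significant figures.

Spring index C = D/d = 48.0/6.9 = 6.9565
K_W = (4C−1)/(4C−4) + 0.615/C = 26.826/23.826 + 0.0884 = 1.2143
τ₀ = 8FD/(πd³) = 8·3130·48.0/(π·6.9³) = 1.20192e+06/1032 = 1164.6 MPa
τ_max = K·τ₀ = 1.2143 × 1164.6 = 1414.2 MPa

1410 MPa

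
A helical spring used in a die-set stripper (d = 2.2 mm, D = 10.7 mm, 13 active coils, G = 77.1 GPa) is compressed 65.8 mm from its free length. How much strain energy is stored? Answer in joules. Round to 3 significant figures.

30.7 J

k = Gd⁴/(8D³N_a) = (77.1×10³)(2.2⁴)/(8·10.7³·13) = 14.176 N/mm
U = ½kδ² = 0.5 × 14.176 × 65.8² = 30689 N·mm = 30.689 J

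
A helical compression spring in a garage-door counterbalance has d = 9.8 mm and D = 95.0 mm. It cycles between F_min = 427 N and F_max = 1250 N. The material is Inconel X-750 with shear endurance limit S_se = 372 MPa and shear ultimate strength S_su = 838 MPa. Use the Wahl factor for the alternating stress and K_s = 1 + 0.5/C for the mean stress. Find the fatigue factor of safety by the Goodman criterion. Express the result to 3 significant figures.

1.67

C = D/d = 95.0/9.8 = 9.6939; K_W = (4C−1)/(4C−4)+0.615/C = 1.1497; K_s = 1+0.5/C = 1.0516
F_a = (F_max−F_min)/2 = 411.5 N; F_m = (F_max+F_min)/2 = 838.5 N
τ_a = K_W·8F_aD/(πd³) = 1.1497 × 105.77 = 121.6 MPa
τ_m = K_s·8F_mD/(πd³) = 1.0516 × 215.52 = 226.64 MPa
Goodman: 1/n_f = τ_a/S_se + τ_m/S_su = 121.6/372 + 226.64/838 = 0.32689 + 0.27045 = 0.59734
n_f = 1/0.59734 = 1.674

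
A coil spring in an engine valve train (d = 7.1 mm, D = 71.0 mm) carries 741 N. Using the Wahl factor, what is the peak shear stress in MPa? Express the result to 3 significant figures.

Spring index C = D/d = 71.0/7.1 = 10.0000
K_W = (4C−1)/(4C−4) + 0.615/C = 39.000/36.000 + 0.0615 = 1.1448
τ₀ = 8FD/(πd³) = 8·741·71.0/(π·7.1³) = 420888/1124.4 = 374.32 MPa
τ_max = K·τ₀ = 1.1448 × 374.32 = 428.53 MPa

429 MPa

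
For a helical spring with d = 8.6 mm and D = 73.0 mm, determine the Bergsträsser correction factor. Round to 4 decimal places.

C = D/d = 73.0/8.6 = 8.4884
K_B = (4C+2)/(4C−3) = 35.953/30.953 = 1.1615

1.1615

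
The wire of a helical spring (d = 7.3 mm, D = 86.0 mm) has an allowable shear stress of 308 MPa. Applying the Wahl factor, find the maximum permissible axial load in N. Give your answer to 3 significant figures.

488 N

C = D/d = 86.0/7.3 = 11.7808
K_W = (4C−1)/(4C−4) + 0.615/C = 46.123/43.123 + 0.0522 = 1.1218
τ_max = K·8FD/(πd³) → F_max = τ_allow·πd³/(8DK)
F_max = 308·π·7.3³/(8·86.0·1.1218) = 3.7642e+05/771.78 = 487.73 N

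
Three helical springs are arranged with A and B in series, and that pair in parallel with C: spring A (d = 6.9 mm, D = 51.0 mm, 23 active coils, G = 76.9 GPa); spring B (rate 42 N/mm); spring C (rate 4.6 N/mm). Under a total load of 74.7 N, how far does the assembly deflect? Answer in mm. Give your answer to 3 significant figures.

k_A = Gd⁴/(8D³N_a) = (76.9×10³)(6.9⁴)/(8·51.0³·23) = 7.1416 N/mm
Springs A,B series: k_AB = 1/(1/7.1416+1/42) = 6.1037 N/mm; parallel with C: k_eq = 6.1037+4.6 = 10.704 N/mm
δ = F/k_eq = 74.7/10.704 = 6.9789 mm

6.98 mm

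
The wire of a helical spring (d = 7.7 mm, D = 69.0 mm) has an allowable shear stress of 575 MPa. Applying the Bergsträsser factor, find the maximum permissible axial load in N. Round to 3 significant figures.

1300 N

C = D/d = 69.0/7.7 = 8.9610
K_B = (4C+2)/(4C−3) = 37.844/32.844 = 1.1522
τ_max = K·8FD/(πd³) → F_max = τ_allow·πd³/(8DK)
F_max = 575·π·7.7³/(8·69.0·1.1522) = 8.2469e+05/636.03 = 1296.6 N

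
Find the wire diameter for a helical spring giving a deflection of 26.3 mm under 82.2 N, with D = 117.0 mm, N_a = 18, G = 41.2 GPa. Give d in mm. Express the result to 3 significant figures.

11.5 mm

Required rate k = F/δ = 82.2/26.3 = 3.1255 N/mm
d = (8D³N_a·k / G)^(1/4) = (8·117.0³·18·3.1255 / (41.2×10³))^0.25
  = (17496)^0.25 = 11.5010 mm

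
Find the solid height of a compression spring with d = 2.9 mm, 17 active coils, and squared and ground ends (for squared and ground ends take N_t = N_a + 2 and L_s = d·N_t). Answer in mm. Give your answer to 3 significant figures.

55.1 mm

squared and ground ends: N_t = N_a + 2 = 17 + 2 = 19
L_s = d·N_t = 2.9 × 19 = 55.1 mm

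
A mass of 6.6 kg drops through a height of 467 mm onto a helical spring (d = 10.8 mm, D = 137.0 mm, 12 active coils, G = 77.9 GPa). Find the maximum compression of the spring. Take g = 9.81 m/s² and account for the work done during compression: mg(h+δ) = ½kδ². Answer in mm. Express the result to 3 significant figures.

135 mm

k = Gd⁴/(8D³N_a) = (77.9×10³)(10.8⁴)/(8·137.0³·12) = 4.2934 N/mm
W = mg = 6.6 × 9.81 = 64.746 N
½kδ² − Wδ − Wh = 0 → δ = (W + √(W² + 2kWh))/k
δ = (64.746 + √(4192 + 259633))/4.2934 = (64.746 + 513.64)/4.2934 = 134.72 mm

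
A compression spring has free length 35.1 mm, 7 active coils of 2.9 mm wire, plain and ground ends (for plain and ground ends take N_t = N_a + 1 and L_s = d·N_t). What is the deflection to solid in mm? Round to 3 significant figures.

11.9 mm

N_t = 8; L_s = 2.9·8 = 23.2 mm
δ_solid = L₀ − L_s = 35.1 − 23.2 = 11.9 mm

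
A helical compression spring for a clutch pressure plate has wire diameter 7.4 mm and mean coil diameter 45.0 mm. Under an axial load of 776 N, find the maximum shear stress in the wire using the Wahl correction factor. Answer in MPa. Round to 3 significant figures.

274 MPa

Spring index C = D/d = 45.0/7.4 = 6.0811
K_W = (4C−1)/(4C−4) + 0.615/C = 23.324/20.324 + 0.1011 = 1.2487
τ₀ = 8FD/(πd³) = 8·776·45.0/(π·7.4³) = 279360/1273 = 219.44 MPa
τ_max = K·τ₀ = 1.2487 × 219.44 = 274.03 MPa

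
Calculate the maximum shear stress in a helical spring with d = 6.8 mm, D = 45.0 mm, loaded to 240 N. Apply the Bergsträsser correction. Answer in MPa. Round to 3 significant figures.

106 MPa

Spring index C = D/d = 45.0/6.8 = 6.6176
K_B = (4C+2)/(4C−3) = 28.471/23.471 = 1.2130
τ₀ = 8FD/(πd³) = 8·240·45.0/(π·6.8³) = 86400/987.82 = 87.466 MPa
τ_max = K·τ₀ = 1.2130 × 87.466 = 106.1 MPa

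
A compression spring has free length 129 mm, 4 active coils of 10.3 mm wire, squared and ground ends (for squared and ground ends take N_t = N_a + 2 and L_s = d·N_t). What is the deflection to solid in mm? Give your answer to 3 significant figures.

67.2 mm

N_t = 6; L_s = 10.3·6 = 61.8 mm
δ_solid = L₀ − L_s = 129 − 61.8 = 67.2 mm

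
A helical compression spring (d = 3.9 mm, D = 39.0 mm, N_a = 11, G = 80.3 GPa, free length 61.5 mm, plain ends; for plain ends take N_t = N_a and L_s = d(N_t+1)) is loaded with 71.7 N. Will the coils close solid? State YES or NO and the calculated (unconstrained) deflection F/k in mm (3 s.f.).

k = Gd⁴/(8D³N_a) = (80.3×10³)(3.9⁴)/(8·39.0³·11) = 3.5587 N/mm
N_t = 11; L_s = 3.9·12 = 46.8 mm; δ_solid = L₀ − L_s = 61.5 − 46.8 = 14.7 mm
δ = F/k = 71.7/3.5587 = 20.148 mm
δ ≥ δ_solid → spring goes solid

YES, δ = 20.1 mm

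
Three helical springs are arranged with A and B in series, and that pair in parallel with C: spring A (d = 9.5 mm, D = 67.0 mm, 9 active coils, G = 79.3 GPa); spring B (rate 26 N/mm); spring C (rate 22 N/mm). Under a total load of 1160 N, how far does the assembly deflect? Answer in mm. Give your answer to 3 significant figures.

k_A = Gd⁴/(8D³N_a) = (79.3×10³)(9.5⁴)/(8·67.0³·9) = 29.827 N/mm
Springs A,B series: k_AB = 1/(1/29.827+1/26) = 13.891 N/mm; parallel with C: k_eq = 13.891+22 = 35.891 N/mm
δ = F/k_eq = 1160/35.891 = 32.32 mm

32.3 mm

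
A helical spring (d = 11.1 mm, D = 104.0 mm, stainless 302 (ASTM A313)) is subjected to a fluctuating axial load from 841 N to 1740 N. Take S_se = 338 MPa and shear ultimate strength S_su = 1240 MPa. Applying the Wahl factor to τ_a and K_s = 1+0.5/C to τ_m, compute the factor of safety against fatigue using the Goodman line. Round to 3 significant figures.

C = D/d = 104.0/11.1 = 9.3694; K_W = (4C−1)/(4C−4)+0.615/C = 1.1553; K_s = 1+0.5/C = 1.0534
F_a = (F_max−F_min)/2 = 449.5 N; F_m = (F_max+F_min)/2 = 1290.5 N
τ_a = K_W·8F_aD/(πd³) = 1.1553 × 87.043 = 100.56 MPa
τ_m = K_s·8F_mD/(πd³) = 1.0534 × 249.9 = 263.23 MPa
Goodman: 1/n_f = τ_a/S_se + τ_m/S_su = 100.56/338 + 263.23/1240 = 0.29750 + 0.21229 = 0.50979
n_f = 1/0.50979 = 1.962

1.96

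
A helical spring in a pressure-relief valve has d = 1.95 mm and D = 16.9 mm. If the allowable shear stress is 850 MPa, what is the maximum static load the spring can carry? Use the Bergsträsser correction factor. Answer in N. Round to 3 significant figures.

126 N

C = D/d = 16.9/1.95 = 8.6667
K_B = (4C+2)/(4C−3) = 36.667/31.667 = 1.1579
τ_max = K·8FD/(πd³) → F_max = τ_allow·πd³/(8DK)
F_max = 850·π·1.95³/(8·16.9·1.1579) = 19800/156.55 = 126.48 N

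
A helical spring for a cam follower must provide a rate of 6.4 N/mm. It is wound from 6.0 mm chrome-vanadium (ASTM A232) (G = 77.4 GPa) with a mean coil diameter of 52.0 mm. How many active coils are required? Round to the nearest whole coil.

N_a = Gd⁴/(8D³k) = (77.4×10³ × 6.0⁴)/(8 × 52.0³ × 6.4)
    = 1.0031e+08 / 7.19913e+06 = 13.93 → 14 coils

14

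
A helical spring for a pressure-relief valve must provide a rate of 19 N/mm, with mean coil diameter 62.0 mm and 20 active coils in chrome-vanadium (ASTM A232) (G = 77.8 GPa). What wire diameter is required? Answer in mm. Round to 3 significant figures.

9.82 mm

d = (8D³N_a·k / G)^(1/4) = (8·62.0³·20·19 / (77.8×10³))^0.25
  = (9312.6)^0.25 = 9.8235 mm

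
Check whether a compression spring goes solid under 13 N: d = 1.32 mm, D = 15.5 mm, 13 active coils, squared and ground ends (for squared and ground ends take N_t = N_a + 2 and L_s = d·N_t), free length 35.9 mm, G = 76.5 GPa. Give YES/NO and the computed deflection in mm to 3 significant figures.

YES, δ = 21.7 mm

k = Gd⁴/(8D³N_a) = (76.5×10³)(1.32⁴)/(8·15.5³·13) = 0.59969 N/mm
N_t = 15; L_s = 1.32·15 = 19.8 mm; δ_solid = L₀ − L_s = 35.9 − 19.8 = 16.1 mm
δ = F/k = 13/0.59969 = 21.678 mm
δ ≥ δ_solid → spring goes solid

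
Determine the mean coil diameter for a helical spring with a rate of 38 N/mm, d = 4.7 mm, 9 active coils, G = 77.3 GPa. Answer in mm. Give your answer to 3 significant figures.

24.0 mm

D = (Gd⁴/(8N_a·k))^(1/3) = (77.3×10³·4.7⁴/(8·9·38))^(1/3)
  = (13786.5)^(1/3) = 23.9783 mm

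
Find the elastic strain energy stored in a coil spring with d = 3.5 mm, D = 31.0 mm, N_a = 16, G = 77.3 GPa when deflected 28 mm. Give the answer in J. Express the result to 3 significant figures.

1.19 J

k = Gd⁴/(8D³N_a) = (77.3×10³)(3.5⁴)/(8·31.0³·16) = 3.042 N/mm
U = ½kδ² = 0.5 × 3.042 × 28² = 1192.5 N·mm = 1.1925 J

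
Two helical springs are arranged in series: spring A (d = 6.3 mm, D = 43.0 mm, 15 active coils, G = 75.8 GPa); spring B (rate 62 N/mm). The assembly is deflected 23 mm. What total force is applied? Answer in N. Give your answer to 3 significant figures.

k_A = Gd⁴/(8D³N_a) = (75.8×10³)(6.3⁴)/(8·43.0³·15) = 12.515 N/mm
Series: 1/k_eq = 1/12.515 + 1/62 = 0.096031; k_eq = 10.413 N/mm
F = k_eq·δ = 10.413·23 = 239.51 N

240 N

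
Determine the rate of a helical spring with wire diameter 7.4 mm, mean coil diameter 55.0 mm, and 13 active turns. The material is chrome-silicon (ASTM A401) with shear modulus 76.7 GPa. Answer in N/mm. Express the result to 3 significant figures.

13.3 N/mm

k = Gd⁴/(8D³N_a) = (76.7×10³ × 7.4⁴) / (8 × 55.0³ × 13)
  = 2.29997e+08 / 1.7303e+07 = 13.292 N/mm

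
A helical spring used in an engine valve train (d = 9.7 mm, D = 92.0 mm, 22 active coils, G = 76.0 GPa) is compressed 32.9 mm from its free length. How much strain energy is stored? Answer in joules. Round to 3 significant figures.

2.66 J

k = Gd⁴/(8D³N_a) = (76.0×10³)(9.7⁴)/(8·92.0³·22) = 4.9094 N/mm
U = ½kδ² = 0.5 × 4.9094 × 32.9² = 2657 N·mm = 2.657 J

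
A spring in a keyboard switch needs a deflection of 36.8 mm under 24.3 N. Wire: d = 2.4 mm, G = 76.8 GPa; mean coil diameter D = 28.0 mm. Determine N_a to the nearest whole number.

22

Required rate k = F/δ = 24.3/36.8 = 0.66033 N/mm
N_a = Gd⁴/(8D³k) = (76.8×10³ × 2.4⁴)/(8 × 28.0³ × 0.66033)
    = 2.54804e+06 / 115964 = 21.97 → 22 coils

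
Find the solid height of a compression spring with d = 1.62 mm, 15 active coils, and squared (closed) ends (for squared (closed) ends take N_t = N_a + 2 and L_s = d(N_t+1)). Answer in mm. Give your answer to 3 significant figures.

29.2 mm

squared (closed) ends: N_t = N_a + 2 = 15 + 2 = 17
L_s = d·(N_t+1) = 1.62 × 18 = 29.16 mm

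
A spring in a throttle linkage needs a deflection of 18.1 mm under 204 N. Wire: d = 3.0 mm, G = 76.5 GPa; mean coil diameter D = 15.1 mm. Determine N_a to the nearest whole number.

Required rate k = F/δ = 204/18.1 = 11.271 N/mm
N_a = Gd⁴/(8D³k) = (76.5×10³ × 3.0⁴)/(8 × 15.1³ × 11.271)
    = 6.1965e+06 / 310436 = 19.96 → 20 coils

20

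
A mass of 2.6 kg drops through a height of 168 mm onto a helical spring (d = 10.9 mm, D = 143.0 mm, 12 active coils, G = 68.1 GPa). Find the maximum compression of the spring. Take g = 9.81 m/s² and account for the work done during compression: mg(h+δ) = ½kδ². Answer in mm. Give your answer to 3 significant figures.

k = Gd⁴/(8D³N_a) = (68.1×10³)(10.9⁴)/(8·143.0³·12) = 3.4243 N/mm
W = mg = 2.6 × 9.81 = 25.506 N
½kδ² − Wδ − Wh = 0 → δ = (W + √(W² + 2kWh))/k
δ = (25.506 + √(650.56 + 29346.4))/3.4243 = (25.506 + 173.2)/3.4243 = 58.027 mm

58.0 mm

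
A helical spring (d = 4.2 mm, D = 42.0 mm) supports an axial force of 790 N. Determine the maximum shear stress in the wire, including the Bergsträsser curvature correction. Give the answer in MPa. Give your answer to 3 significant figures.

Spring index C = D/d = 42.0/4.2 = 10.0000
K_B = (4C+2)/(4C−3) = 42.000/37.000 = 1.1351
τ₀ = 8FD/(πd³) = 8·790·42.0/(π·4.2³) = 265440/232.75 = 1140.4 MPa
τ_max = K·τ₀ = 1.1351 × 1140.4 = 1294.5 MPa

1290 MPa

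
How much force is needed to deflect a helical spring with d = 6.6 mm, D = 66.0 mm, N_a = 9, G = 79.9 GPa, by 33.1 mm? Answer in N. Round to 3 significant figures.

242 N

k = Gd⁴/(8D³N_a) = (79.9×10³)(6.6⁴)/(8·66.0³·9) = 7.3242 N/mm
F = k·δ = 7.3242 × 33.1 = 242.43 N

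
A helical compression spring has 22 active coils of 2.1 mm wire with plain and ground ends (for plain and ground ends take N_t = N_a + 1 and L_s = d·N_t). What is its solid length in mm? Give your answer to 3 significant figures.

plain and ground ends: N_t = N_a + 1 = 22 + 1 = 23
L_s = d·N_t = 2.1 × 23 = 48.3 mm

48.3 mm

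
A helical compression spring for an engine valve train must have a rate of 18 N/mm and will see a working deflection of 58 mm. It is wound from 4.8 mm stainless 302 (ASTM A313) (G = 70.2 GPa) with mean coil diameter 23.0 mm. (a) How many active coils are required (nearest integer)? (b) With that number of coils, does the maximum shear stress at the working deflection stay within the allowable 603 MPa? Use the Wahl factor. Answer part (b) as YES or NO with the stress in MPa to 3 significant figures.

(a) 21 coils; (b) NO, τ_max = 743 MPa

N_a = Gd⁴/(8D³k) = (70.2×10³)(4.8⁴)/(8·23.0³·18) = 21.27 → N_a = 21
Actual rate k = Gd⁴/(8D³·21) = 18.231 N/mm
Working load F = kδ = 18.231·58 = 1057.4 N
C = 23.0/4.8 = 4.7917; K_W = (4C−1)/(4C−4)+0.615/C = 1.3262
τ_max = K_W·8FD/(πd³) = 1.3262·559.99 = 742.63 MPa
τ_max > 603 MPa → exceeds allowable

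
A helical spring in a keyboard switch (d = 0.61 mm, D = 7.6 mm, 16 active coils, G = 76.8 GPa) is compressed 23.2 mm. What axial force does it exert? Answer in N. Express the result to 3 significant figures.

k = Gd⁴/(8D³N_a) = (76.8×10³)(0.61⁴)/(8·7.6³·16) = 0.18925 N/mm
F = k·δ = 0.18925 × 23.2 = 4.3905 N

4.39 N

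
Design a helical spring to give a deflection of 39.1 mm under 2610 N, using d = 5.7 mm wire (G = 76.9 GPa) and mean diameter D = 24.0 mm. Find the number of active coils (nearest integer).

11

Required rate k = F/δ = 2610/39.1 = 66.752 N/mm
N_a = Gd⁴/(8D³k) = (76.9×10³ × 5.7⁴)/(8 × 24.0³ × 66.752)
    = 8.11756e+07 / 7.38223e+06 = 11 → 11 coils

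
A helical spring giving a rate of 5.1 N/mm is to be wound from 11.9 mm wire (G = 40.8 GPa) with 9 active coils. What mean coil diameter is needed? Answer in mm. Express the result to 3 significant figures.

D = (Gd⁴/(8N_a·k))^(1/3) = (40.8×10³·11.9⁴/(8·9·5.1))^(1/3)
  = (2.22815e+06)^(1/3) = 130.6116 mm

131 mm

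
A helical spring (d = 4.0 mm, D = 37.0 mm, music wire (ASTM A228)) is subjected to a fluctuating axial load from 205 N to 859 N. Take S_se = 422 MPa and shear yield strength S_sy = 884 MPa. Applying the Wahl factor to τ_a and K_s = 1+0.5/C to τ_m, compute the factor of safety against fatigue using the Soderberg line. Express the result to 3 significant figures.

0.444

C = D/d = 37.0/4.0 = 9.2500; K_W = (4C−1)/(4C−4)+0.615/C = 1.1574; K_s = 1+0.5/C = 1.0541
F_a = (F_max−F_min)/2 = 327 N; F_m = (F_max+F_min)/2 = 532 N
τ_a = K_W·8F_aD/(πd³) = 1.1574 × 481.4 = 557.17 MPa
τ_m = K_s·8F_mD/(πd³) = 1.0541 × 783.2 = 825.54 MPa
Soderberg: 1/n_f = τ_a/S_se + τ_m/S_sy = 557.17/422 + 825.54/884 = 1.32032 + 0.93387 = 2.2542
n_f = 1/2.2542 = 0.4436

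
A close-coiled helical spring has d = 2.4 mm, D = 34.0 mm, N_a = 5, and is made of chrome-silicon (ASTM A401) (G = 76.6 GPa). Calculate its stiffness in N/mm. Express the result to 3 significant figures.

k = Gd⁴/(8D³N_a) = (76.6×10³ × 2.4⁴) / (8 × 34.0³ × 5)
  = 2.5414e+06 / 1.57216e+06 = 1.6165 N/mm

1.62 N/mm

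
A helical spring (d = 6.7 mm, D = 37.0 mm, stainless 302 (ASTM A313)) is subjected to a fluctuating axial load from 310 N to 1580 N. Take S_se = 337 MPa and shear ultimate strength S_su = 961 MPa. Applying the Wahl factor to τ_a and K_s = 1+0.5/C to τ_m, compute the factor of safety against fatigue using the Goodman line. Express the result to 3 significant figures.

0.918

C = D/d = 37.0/6.7 = 5.5224; K_W = (4C−1)/(4C−4)+0.615/C = 1.2772; K_s = 1+0.5/C = 1.0905
F_a = (F_max−F_min)/2 = 635 N; F_m = (F_max+F_min)/2 = 945 N
τ_a = K_W·8F_aD/(πd³) = 1.2772 × 198.93 = 254.07 MPa
τ_m = K_s·8F_mD/(πd³) = 1.0905 × 296.04 = 322.84 MPa
Goodman: 1/n_f = τ_a/S_se + τ_m/S_su = 254.07/337 + 322.84/961 = 0.75391 + 0.33594 = 1.0899
n_f = 1/1.0899 = 0.9175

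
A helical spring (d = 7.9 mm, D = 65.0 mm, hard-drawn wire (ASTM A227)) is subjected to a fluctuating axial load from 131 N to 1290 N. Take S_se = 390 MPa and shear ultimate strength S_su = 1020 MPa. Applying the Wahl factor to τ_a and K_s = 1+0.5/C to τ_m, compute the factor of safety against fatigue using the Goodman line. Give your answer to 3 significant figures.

C = D/d = 65.0/7.9 = 8.2278; K_W = (4C−1)/(4C−4)+0.615/C = 1.1785; K_s = 1+0.5/C = 1.0608
F_a = (F_max−F_min)/2 = 579.5 N; F_m = (F_max+F_min)/2 = 710.5 N
τ_a = K_W·8F_aD/(πd³) = 1.1785 × 194.55 = 229.28 MPa
τ_m = K_s·8F_mD/(πd³) = 1.0608 × 238.53 = 253.02 MPa
Goodman: 1/n_f = τ_a/S_se + τ_m/S_su = 229.28/390 + 253.02/1020 = 0.58789 + 0.24806 = 0.83595
n_f = 1/0.83595 = 1.196

1.20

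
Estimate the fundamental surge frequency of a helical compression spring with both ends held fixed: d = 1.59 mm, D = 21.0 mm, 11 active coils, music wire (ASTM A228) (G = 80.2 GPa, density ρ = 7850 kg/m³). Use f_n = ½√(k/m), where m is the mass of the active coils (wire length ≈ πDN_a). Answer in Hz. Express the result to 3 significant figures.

k = Gd⁴/(8D³N_a) = (80.2×10³)(1.59⁴)/(8·21.0³·11) = 0.62896 N/mm = 628.96 N/m
Wire length L = πDN_a = π·21.0·11 = 725.71 mm
m = ρ·(πd²/4)·L = 7850 × 1.9856×10⁻⁶ m² × 0.72571 m = 0.011311 kg
f_n = ½√(k/m) = 0.5·√(628.96/0.011311) = 0.5·√(55604) = 117.9 Hz

118 Hz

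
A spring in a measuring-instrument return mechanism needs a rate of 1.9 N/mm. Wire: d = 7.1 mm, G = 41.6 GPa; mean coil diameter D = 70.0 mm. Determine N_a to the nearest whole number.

N_a = Gd⁴/(8D³k) = (41.6×10³ × 7.1⁴)/(8 × 70.0³ × 1.9)
    = 1.05713e+08 / 5.2136e+06 = 20.28 → 20 coils

20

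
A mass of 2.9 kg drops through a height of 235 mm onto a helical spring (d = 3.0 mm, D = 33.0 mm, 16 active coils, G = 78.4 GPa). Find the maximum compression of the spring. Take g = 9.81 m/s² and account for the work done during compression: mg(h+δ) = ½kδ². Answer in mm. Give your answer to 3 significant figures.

121 mm

k = Gd⁴/(8D³N_a) = (78.4×10³)(3.0⁴)/(8·33.0³·16) = 1.3805 N/mm
W = mg = 2.9 × 9.81 = 28.449 N
½kδ² − Wδ − Wh = 0 → δ = (W + √(W² + 2kWh))/k
δ = (28.449 + √(809.35 + 18459.3))/1.3805 = (28.449 + 138.81)/1.3805 = 121.16 mm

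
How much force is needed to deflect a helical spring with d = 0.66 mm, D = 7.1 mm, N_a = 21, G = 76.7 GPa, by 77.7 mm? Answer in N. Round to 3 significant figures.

k = Gd⁴/(8D³N_a) = (76.7×10³)(0.66⁴)/(8·7.1³·21) = 0.24204 N/mm
F = k·δ = 0.24204 × 77.7 = 18.806 N

18.8 N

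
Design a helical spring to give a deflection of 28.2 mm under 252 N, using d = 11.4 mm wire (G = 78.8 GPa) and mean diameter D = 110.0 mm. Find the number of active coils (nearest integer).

14

Required rate k = F/δ = 252/28.2 = 8.9362 N/mm
N_a = Gd⁴/(8D³k) = (78.8×10³ × 11.4⁴)/(8 × 110.0³ × 8.9362)
    = 1.3309e+09 / 9.51523e+07 = 13.99 → 14 coils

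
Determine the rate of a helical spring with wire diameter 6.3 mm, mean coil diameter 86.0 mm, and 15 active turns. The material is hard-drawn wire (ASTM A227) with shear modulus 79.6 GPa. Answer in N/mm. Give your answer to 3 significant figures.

k = Gd⁴/(8D³N_a) = (79.6×10³ × 6.3⁴) / (8 × 86.0³ × 15)
  = 1.25394e+08 / 7.63267e+07 = 1.6429 N/mm

1.64 N/mm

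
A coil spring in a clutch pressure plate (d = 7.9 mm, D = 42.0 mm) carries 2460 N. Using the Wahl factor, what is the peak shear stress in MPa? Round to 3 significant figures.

688 MPa

Spring index C = D/d = 42.0/7.9 = 5.3165
K_W = (4C−1)/(4C−4) + 0.615/C = 20.266/17.266 + 0.1157 = 1.2894
τ₀ = 8FD/(πd³) = 8·2460·42.0/(π·7.9³) = 826560/1548.9 = 533.63 MPa
τ_max = K·τ₀ = 1.2894 × 533.63 = 688.08 MPa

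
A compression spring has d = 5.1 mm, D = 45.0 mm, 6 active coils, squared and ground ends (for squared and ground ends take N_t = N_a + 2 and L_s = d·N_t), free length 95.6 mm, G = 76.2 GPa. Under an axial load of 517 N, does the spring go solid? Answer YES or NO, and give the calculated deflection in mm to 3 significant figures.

NO, δ = 43.9 mm

k = Gd⁴/(8D³N_a) = (76.2×10³)(5.1⁴)/(8·45.0³·6) = 11.786 N/mm
N_t = 8; L_s = 5.1·8 = 40.8 mm; δ_solid = L₀ − L_s = 95.6 − 40.8 = 54.8 mm
δ = F/k = 517/11.786 = 43.867 mm
δ < δ_solid → spring does not go solid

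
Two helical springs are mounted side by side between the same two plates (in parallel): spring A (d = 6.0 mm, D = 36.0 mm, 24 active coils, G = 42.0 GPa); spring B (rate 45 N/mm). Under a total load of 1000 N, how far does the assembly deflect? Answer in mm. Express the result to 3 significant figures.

k_A = Gd⁴/(8D³N_a) = (42.0×10³)(6.0⁴)/(8·36.0³·24) = 6.0764 N/mm
Parallel: k_eq = 6.0764 + 45 = 51.076 N/mm
δ = F/k_eq = 1000/51.076 = 19.579 mm

19.6 mm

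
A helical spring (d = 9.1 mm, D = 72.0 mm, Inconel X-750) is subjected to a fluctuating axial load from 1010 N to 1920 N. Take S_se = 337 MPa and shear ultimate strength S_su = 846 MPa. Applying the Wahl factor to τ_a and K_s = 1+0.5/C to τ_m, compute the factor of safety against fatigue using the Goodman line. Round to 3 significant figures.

C = D/d = 72.0/9.1 = 7.9121; K_W = (4C−1)/(4C−4)+0.615/C = 1.1862; K_s = 1+0.5/C = 1.0632
F_a = (F_max−F_min)/2 = 455 N; F_m = (F_max+F_min)/2 = 1465 N
τ_a = K_W·8F_aD/(πd³) = 1.1862 × 110.7 = 131.32 MPa
τ_m = K_s·8F_mD/(πd³) = 1.0632 × 356.44 = 378.96 MPa
Goodman: 1/n_f = τ_a/S_se + τ_m/S_su = 131.32/337 + 378.96/846 = 0.38967 + 0.44795 = 0.83762
n_f = 1/0.83762 = 1.194

1.19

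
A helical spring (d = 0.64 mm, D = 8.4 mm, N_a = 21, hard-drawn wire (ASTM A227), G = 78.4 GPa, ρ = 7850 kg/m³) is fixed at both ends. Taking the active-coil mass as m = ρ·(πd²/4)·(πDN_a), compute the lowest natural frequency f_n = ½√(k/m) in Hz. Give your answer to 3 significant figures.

k = Gd⁴/(8D³N_a) = (78.4×10³)(0.64⁴)/(8·8.4³·21) = 0.1321 N/mm = 132.1 N/m
Wire length L = πDN_a = π·8.4·21 = 554.18 mm
m = ρ·(πd²/4)·L = 7850 × 0.3217×10⁻⁶ m² × 0.55418 m = 0.0013995 kg
f_n = ½√(k/m) = 0.5·√(132.1/0.0013995) = 0.5·√(94389) = 153.61 Hz

154 Hz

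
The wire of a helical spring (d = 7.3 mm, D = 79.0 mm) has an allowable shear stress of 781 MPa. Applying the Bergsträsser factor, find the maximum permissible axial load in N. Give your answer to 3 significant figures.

1340 N

C = D/d = 79.0/7.3 = 10.8219
K_B = (4C+2)/(4C−3) = 45.288/40.288 = 1.1241
τ_max = K·8FD/(πd³) → F_max = τ_allow·πd³/(8DK)
F_max = 781·π·7.3³/(8·79.0·1.1241) = 9.5449e+05/710.44 = 1343.5 N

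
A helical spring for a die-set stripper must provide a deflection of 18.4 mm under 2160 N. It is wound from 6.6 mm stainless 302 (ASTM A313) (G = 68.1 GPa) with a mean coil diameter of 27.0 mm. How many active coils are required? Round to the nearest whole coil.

7

Required rate k = F/δ = 2160/18.4 = 117.39 N/mm
N_a = Gd⁴/(8D³k) = (68.1×10³ × 6.6⁴)/(8 × 27.0³ × 117.39)
    = 1.29218e+08 / 1.84849e+07 = 6.99 → 7 coils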